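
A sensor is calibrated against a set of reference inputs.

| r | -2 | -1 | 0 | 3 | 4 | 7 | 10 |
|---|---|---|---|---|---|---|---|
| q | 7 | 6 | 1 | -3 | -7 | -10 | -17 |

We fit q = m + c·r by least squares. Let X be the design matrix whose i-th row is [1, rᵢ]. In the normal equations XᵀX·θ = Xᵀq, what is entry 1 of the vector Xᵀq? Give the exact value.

Entry 1 ↔ basis 1, so (Xᵀq)_{1} = Σᵢ qᵢ = (1)·(7) + (1)·(6) + (1)·(1) + (1)·(-3) + (1)·(-7) + (1)·(-10) + (1)·(-17) = -23.

-23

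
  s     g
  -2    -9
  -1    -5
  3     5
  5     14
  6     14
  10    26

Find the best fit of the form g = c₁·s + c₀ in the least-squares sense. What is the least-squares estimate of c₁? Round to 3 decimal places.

Sums needed: Σs·s = 175, Σs = 21, Σ1 = 6.
For Aᵀg: Σs·g = 452, Σg = 45.
Normal equations: [[175, 21]; [21, 6]]·[c₁, c₀]ᵀ = [452, 45]ᵀ.
det = 175·6 − 21² = 609.
c₁ = (452·6 − 21·45)/609 = 589/203; c₀ = (175·45 − 21·452)/609 = -77/29.

c₁ = 2.901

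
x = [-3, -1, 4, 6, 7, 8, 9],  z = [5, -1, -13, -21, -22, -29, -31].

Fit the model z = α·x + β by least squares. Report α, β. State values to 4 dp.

α = -2.9585, β = -3.3206

Setting ∂/∂α … = 0 gives: 256·α + 30·β = -857;  30·α + 7·β = -112.
Eliminating β: 7·(row 1) − 30·(row 2) gives 892·α = 7·(-857) − 30·(-112) = -2639, so α = -2639/892.
Then β = ((-112) − 30·(-2639/892))/7 = -1481/446.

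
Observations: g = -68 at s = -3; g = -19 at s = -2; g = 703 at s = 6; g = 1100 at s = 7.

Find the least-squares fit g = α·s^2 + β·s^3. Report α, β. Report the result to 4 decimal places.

α = 1.4827, β = 2.9988

With design matrix A, AᵀA = [[3794, 24308]; [24308, 165098]] and Aᵀg = [78520, 531136]ᵀ.
Eliminating β: 165098·(row 1) − 24308·(row 2) gives 35502948·α = 165098·78520 − 24308·531136 = 52641072, so α = 1462252/986193.
Then β = (531136 − 24308·(1462252/986193))/165098 = 2957384/986193.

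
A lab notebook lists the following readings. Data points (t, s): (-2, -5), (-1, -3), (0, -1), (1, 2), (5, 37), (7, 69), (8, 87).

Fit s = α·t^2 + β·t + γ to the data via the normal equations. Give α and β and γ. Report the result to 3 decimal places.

The normal system AᵀA·[α, β, γ]ᵀ = Aᵀs is [[7140, 972, 144]; [972, 144, 18]; [144, 18, 7]]·[α, β, γ]ᵀ = [9853, 1379, 186]ᵀ.
Inverting the 3×3 Gram matrix, [α, β, γ]ᵀ = [2281/2244, 4979/1683, -364/187]ᵀ.

α = 1.016, β = 2.958, γ = -1.947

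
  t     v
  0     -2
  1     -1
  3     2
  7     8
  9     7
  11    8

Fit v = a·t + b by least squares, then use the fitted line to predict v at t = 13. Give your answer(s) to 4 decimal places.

v̂ = 11.3058

Forming AᵀA = [[261, 31]; [31, 6]] and Aᵀv = [212, 22]ᵀ gives AᵀA·[a, b]ᵀ = Aᵀv.
Determinant 261·6 − 31² = 605.
a = (212·6 − 31·22)/605 = 118/121; b = (261·22 − 31·212)/605 = -166/121.
At t = 13: v̂ = (118/121)·(13) + (-166/121)·(1) = 1368/121.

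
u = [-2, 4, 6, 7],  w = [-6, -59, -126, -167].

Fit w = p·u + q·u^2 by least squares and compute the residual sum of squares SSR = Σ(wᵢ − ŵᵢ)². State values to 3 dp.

SSR = 0.847

Compute the Gram sums: Σu·u = 105, Σu·u^2 = 615, Σu^2·u^2 = 3969.
And Σu·w = -2149, Σu^2·w = -13687.
Normal equations: [[105, 615]; [615, 3969]]·[p, q]ᵀ = [-2149, -13687]ᵀ.
Eliminating q: 3969·(row 1) − 615·(row 2) gives 38520·p = 3969·(-2149) − 615·(-13687) = -111876, so p = -9323/3210.
Then q = ((-13687) − 615·(-9323/3210))/3969 = -1925/642.
Residuals: 99/535, 317/535, -337/535, 136/535; SSR = 453/535.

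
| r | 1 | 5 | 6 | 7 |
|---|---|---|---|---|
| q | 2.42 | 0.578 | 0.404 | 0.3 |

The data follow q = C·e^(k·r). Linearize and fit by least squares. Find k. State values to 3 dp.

Linearized form: ln q = k·r + ln C. From the 4 transformed points,
Σr = 19.0000, Σ(r)² = 111.0000, Σln q = -1.7747, Σr·ln q = -15.7230.
Equations: 111.0000·k + 19.0000·ln C = -15.7230;  19.0000·k + 4·ln C = -1.7747.
Solving (det = 83.0000): k = -0.35147, ln C = 1.22581.

k = -0.351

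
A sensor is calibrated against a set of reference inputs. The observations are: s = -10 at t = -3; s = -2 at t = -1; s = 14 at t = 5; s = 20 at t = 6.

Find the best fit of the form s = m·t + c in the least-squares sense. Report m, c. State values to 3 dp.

Compute the Gram sums: Σt·t = 71, Σt = 7, Σ1 = 4.
And Σt·s = 222, Σs = 22.
So AᵀA·[m, c]ᵀ = Aᵀs: [[71, 7]; [7, 4]]·[m, c]ᵀ = [222, 22]ᵀ.
Eliminating c: 4·(row 1) − 7·(row 2) gives 235·m = 4·222 − 7·22 = 734, so m = 734/235.
Then c = (22 − 7·(734/235))/4 = 8/235.

m = 3.123, c = 0.034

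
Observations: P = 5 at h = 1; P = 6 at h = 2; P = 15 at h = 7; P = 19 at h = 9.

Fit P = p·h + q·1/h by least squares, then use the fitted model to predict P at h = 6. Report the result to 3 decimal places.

Normal-equation sums: Σh·h = 135, Σh·1/h = 4, Σ1/h·1/h = 20365/15876.
Right-hand side: Σh·P = 293, Σ1/h·P = 772/63.
Determinant 135·(20365/15876) − 4² = 92417/588.
p = (293·(20365/15876) − 4·(772/63))/(92417/588) = 5188769/2495259; q = (135·(772/63) − 4·293)/(92417/588) = 283584/92417.
At h = 6: P̂ = (5188769/2495259)·(6) + (283584/92417)·(1/6) = 10802914/831753.

P̂ = 12.988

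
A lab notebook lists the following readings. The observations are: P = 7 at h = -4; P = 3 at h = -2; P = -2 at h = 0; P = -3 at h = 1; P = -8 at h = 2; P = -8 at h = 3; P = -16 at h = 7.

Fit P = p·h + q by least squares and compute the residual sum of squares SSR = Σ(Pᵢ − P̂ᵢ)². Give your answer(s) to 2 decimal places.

With design matrix A, AᵀA = [[83, 7]; [7, 7]] and AᵀP = [-189, -27]ᵀ.
Determinant 83·7 − 7² = 532.
p = ((-189)·7 − 7·(-27))/532 = -81/38; q = (83·(-27) − 7·(-189))/532 = -459/266.
Residuals: 53/266, 123/266, -73/266, 6/7, -535/266, 16/133, 86/133; SSR = 737/133.

SSR = 5.54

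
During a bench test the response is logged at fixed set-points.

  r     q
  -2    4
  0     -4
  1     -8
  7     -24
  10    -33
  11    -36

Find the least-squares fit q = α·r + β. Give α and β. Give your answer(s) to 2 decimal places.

From the data, Σr·r = 275, Σr = 27, Σ1 = 6.
Moment sums: Σr·q = -910, Σq = -101.
MᵀM·[α, β]ᵀ = Mᵀq becomes [[275, 27]; [27, 6]]·[α, β]ᵀ = [-910, -101]ᵀ.
Eliminating β: 6·(row 1) − 27·(row 2) gives 921·α = 6·(-910) − 27·(-101) = -2733, so α = -911/307.
Then β = ((-101) − 27·(-911/307))/6 = -3205/921.

α = -2.97, β = -3.48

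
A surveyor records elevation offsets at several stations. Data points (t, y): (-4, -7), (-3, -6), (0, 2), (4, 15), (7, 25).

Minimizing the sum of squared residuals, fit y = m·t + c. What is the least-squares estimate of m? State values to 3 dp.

Normal-equation sums: Σt·t = 90, Σt = 4, Σ1 = 5.
And Σt·y = 281, Σy = 29.
Normal equations: [[90, 4]; [4, 5]]·[m, c]ᵀ = [281, 29]ᵀ.
Determinant 90·5 − 4² = 434.
m = (281·5 − 4·29)/434 = 1289/434; c = (90·29 − 4·281)/434 = 743/217.

m = 2.970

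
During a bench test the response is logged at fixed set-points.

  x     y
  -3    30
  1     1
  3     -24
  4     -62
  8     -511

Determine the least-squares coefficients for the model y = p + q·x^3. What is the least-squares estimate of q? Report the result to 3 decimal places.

q = -1.003

Forming AᵀA = [[5, 577]; [577, 267699]] and Aᵀy = [-566, -267057]ᵀ gives AᵀA·[p, q]ᵀ = Aᵀy.
Determinant 5·267699 − 577² = 1005566.
p = ((-566)·267699 − 577·(-267057))/1005566 = 2574255/1005566; q = (5·(-267057) − 577·(-566))/1005566 = -1008703/1005566.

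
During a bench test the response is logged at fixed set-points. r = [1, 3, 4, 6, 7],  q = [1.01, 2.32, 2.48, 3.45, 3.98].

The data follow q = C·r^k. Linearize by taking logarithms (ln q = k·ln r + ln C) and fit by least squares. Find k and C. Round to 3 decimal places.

k = 0.689, C = 1.019

Taking logs, ln q = k·ln r + ln C, so regress ln q on ln r.
Σln r = 6.2226, Σ(ln r)² = 10.1257, Σln q = 4.3794, Σln r·ln q = 7.0904.
Normal system: [[10.1257, 6.2226]; [6.2226, 5]]·[k, ln C]ᵀ = [7.0904, 4.3794]ᵀ.
Solving (det = 11.9082): k = 0.68865, ln C = 0.01885, so C = exp(0.01885) = 1.01903.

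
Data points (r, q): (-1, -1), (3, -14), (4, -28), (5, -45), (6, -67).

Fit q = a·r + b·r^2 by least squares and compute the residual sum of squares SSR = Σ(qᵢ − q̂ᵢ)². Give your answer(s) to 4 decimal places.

SSR = 5.7122

Setting ∂/∂a … = 0 gives: 87·a + 431·b = -780;  431·a + 2259·b = -4112.
(Σr·r = 87, Σr·r^2 = 431, Σr^2·r^2 = 2259, Σr·q = -780, Σr^2·q = -4112.)
Determinant 87·2259 − 431² = 10772.
a = ((-780)·2259 − 431·(-4112))/10772 = 2563/2693; b = (87·(-4112) − 431·(-780))/10772 = -5391/2693.
Residuals: 5261/2693, 3128/2693, 600/2693, 775/2693, -1733/2693; SSR = 15383/2693.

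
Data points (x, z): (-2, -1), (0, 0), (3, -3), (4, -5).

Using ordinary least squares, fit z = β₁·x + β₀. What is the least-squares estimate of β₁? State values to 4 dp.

The normal equations are: 29·β₁ + 5·β₀ = -27;  5·β₁ + 4·β₀ = -9.
(Σx·x = 29, Σx = 5, Σ1 = 4, Σx·z = -27, Σz = -9.)
Eliminating β₀: 4·(row 1) − 5·(row 2) gives 91·β₁ = 4·(-27) − 5·(-9) = -63, so β₁ = -9/13.
Then β₀ = ((-9) − 5·(-9/13))/4 = -18/13.

β₁ = -0.6923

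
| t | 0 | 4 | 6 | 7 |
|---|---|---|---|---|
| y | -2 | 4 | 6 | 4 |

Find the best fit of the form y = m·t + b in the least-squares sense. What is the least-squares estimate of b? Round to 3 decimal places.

b = -1.287

With design matrix A, AᵀA = [[101, 17]; [17, 4]] and Aᵀy = [80, 12]ᵀ.
Determinant 101·4 − 17² = 115.
m = (80·4 − 17·12)/115 = 116/115; b = (101·12 − 17·80)/115 = -148/115.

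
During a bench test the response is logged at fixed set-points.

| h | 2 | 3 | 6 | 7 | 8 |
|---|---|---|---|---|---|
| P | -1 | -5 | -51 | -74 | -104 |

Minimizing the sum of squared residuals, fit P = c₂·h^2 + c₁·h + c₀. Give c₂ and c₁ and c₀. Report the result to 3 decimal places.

Entries of MᵀM: Σh^2·h^2 = 7890, Σh^2·h = 1106, Σh^2 = 162, Σh·h = 162, Σh = 26, Σ1 = 5.
Right-hand side: Σh^2·P = -12167, Σh·P = -1673, ΣP = -235.
Normal equations: [[7890, 1106, 162]; [1106, 162, 26]; [162, 26, 5]]·[c₂, c₁, c₀]ᵀ = [-12167, -1673, -235]ᵀ.
Inverting the 3×3 Gram matrix, [c₂, c₁, c₀]ᵀ = [-3921/1624, 11237/1624, -965/203]ᵀ.

c₂ = -2.414, c₁ = 6.919, c₀ = -4.754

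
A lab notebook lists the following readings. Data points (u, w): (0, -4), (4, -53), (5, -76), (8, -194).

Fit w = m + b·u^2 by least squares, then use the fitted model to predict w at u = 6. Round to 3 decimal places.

Normal-equation sums: Σ1 = 4, Σu^2 = 105, Σu^2·u^2 = 4977.
And Σw = -327, Σu^2·w = -15164.
So MᵀM·[m, b]ᵀ = Mᵀw: [[4, 105]; [105, 4977]]·[m, b]ᵀ = [-327, -15164]ᵀ.
det = 4·4977 − 105² = 8883.
m = ((-327)·4977 − 105·(-15164))/8883 = -1679/423; b = (4·(-15164) − 105·(-327))/8883 = -26321/8883.
At u = 6: ŵ = (-1679/423)·(1) + (-26321/8883)·(36) = -327605/2961.

ŵ = -110.640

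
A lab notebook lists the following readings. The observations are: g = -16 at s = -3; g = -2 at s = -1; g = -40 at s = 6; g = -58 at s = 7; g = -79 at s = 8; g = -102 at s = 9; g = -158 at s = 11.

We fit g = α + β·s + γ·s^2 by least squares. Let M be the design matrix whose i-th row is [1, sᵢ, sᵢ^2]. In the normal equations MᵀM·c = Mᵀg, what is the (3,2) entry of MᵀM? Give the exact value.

Row 3 ↔ basis s^2, column 2 ↔ basis s, so (MᵀM)_{3,2} = Σᵢ (s^2)·(s) = (9)·(-3) + (1)·(-1) + (36)·(6) + (49)·(7) + (64)·(8) + (81)·(9) + (121)·(11) = 3103.

3103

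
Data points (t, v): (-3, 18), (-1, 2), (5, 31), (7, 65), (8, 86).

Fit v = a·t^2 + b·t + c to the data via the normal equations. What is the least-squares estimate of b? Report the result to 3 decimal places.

Entries of MᵀM: Σt^2·t^2 = 7204, Σt^2·t = 952, Σt^2 = 148, Σt·t = 148, Σt = 16, Σ1 = 5.
And Σt^2·v = 9628, Σt·v = 1242, Σv = 202.
Inverting the 3×3 Gram matrix, [a, b, c]ᵀ = [21334/13881, -40055/27762, -2202/4627]ᵀ.

b = -1.443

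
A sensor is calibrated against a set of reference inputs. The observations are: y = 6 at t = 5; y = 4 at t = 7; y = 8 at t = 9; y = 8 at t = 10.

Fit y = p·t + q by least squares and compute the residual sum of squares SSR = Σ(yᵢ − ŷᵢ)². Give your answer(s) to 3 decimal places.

Setting ∂/∂p … = 0 gives: 255·p + 31·q = 210;  31·p + 4·q = 26.
(Σt·t = 255, Σt = 31, Σ1 = 4, Σt·y = 210, Σy = 26.)
Eliminating q: 4·(row 1) − 31·(row 2) gives 59·p = 4·210 − 31·26 = 34, so p = 34/59.
Then q = (26 − 31·(34/59))/4 = 120/59.
Residuals: 64/59, -122/59, 46/59, 12/59; SSR = 360/59.

SSR = 6.102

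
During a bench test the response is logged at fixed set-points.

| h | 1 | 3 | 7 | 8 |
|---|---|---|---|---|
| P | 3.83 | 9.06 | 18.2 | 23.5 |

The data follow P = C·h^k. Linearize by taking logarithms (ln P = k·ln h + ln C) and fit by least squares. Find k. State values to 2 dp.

k = 0.85

Linearized form: ln P = k·ln h + ln C. From the 4 transformed points,
Sums: Σln h = 5.1240, Σ(ln h)² = 9.3176, Σln P = 9.6052, Σln h·ln P = 14.6319.
Normal system: [[9.3176, 5.1240]; [5.1240, 4]]·[k, ln C]ᵀ = [14.6319, 9.6052]ᵀ.
Δ = 9.3176·4 − (5.1240)² = 11.0154; k = (14.6319·4 − 5.1240·9.6052)/11.0154 = 0.84529, ln C = (9.3176·9.6052 − 5.1240·14.6319)/11.0154 = 1.31849.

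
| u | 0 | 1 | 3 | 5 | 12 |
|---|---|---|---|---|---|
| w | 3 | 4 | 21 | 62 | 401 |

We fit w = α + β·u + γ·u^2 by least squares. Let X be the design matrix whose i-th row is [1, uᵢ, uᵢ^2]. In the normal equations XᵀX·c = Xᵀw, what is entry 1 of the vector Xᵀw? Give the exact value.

491

Entry 1 ↔ basis 1, so (Xᵀw)_{1} = Σᵢ wᵢ = (1)·(3) + (1)·(4) + (1)·(21) + (1)·(62) + (1)·(401) = 491.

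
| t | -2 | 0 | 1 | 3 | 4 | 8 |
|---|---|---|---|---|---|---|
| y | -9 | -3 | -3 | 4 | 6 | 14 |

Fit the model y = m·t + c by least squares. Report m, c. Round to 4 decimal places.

Entries of XᵀX: Σt·t = 94, Σt = 14, Σ1 = 6.
Moment sums: Σt·y = 163, Σy = 9.
Eliminating c: 6·(row 1) − 14·(row 2) gives 368·m = 6·163 − 14·9 = 852, so m = 213/92.
Then c = (9 − 14·(213/92))/6 = -359/92.

m = 2.3152, c = -3.9022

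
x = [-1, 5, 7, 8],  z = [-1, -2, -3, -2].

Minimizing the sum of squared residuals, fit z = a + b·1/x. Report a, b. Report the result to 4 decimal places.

a = -2.1512, b = -1.1369

Setting ∂/∂a … = 0 gives: 4·a + (-149/280)·b = -8;  (-149/280)·a + (84361/78400)·b = -11/140.
Eliminating b: (84361/78400)·(row 1) − (-149/280)·(row 2) gives (315243/78400)·a = (84361/78400)·(-8) − (-149/280)·(-11/140) = -339083/39200, so a = -678166/315243.
Then b = ((-11/140) − (-149/280)·(-678166/315243))/(84361/78400) = -358400/315243.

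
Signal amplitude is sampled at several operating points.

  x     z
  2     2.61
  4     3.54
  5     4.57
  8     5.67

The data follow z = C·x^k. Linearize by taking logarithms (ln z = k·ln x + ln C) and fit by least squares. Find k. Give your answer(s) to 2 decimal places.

Taking logs, ln z = k·ln x + ln C, so regress ln z on ln x.
Over the data: Σln x = 5.7683, Σ(ln x)² = 9.3166, Σln z = 5.4782, Σln x·ln z = 8.4712.
Normal system: [[9.3166, 5.7683]; [5.7683, 4]]·[k, ln C]ᵀ = [8.4712, 5.4782]ᵀ.
Solving (det = 3.9930): k = 0.57224, ln C = 0.54433.

k = 0.57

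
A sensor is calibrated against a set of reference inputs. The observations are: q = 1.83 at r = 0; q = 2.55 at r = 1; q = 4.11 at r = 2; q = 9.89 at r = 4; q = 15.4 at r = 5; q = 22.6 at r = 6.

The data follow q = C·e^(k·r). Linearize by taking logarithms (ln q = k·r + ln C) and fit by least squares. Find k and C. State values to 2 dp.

Linearized form: ln q = k·r + ln C. From the 6 transformed points,
AᵀA = [[82.0000, 18.0000]; [18.0000, 6]], rhs = [45.3086, 11.0977]ᵀ  (here Σr = 18.0000, Σ(r)² = 82.0000, Σln q = 11.0977, Σr·ln q = 45.3086).
Slope k = (n·Σr·ln q − Σr·Σln q)/(n·Σ(r)² − (Σr)²) = (6·45.3086 − 18.0000·11.0977)/168.0000 = 0.42913; ln C = (Σln q − k·Σr)/n = 0.56223, so C = exp(0.56223) = 1.75458.

k = 0.43, C = 1.75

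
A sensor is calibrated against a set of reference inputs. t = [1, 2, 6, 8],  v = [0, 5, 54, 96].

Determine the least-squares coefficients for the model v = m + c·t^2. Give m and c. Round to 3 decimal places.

Normal-equation sums: Σ1 = 4, Σt^2 = 105, Σt^2·t^2 = 5409.
And Σv = 155, Σt^2·v = 8108.
XᵀX·[m, c]ᵀ = Xᵀv becomes [[4, 105]; [105, 5409]]·[m, c]ᵀ = [155, 8108]ᵀ.
Δ = 4·5409 − 105² = 10611.
m = (155·5409 − 105·8108)/10611 = -4315/3537; c = (4·8108 − 105·155)/10611 = 16157/10611.

m = -1.220, c = 1.523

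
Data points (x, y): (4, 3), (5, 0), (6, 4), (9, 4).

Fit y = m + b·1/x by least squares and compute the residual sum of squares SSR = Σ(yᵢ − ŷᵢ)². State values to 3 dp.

Forming MᵀM = [[4, 131/180]; [131/180, 4621/32400]] and Mᵀy = [11, 67/36]ᵀ gives MᵀM·[m, b]ᵀ = Mᵀy.
Determinant 4·(4621/32400) − (131/180)² = 49/1200.
m = (11·(4621/32400) − (131/180)·(67/36))/(49/1200) = 6946/1323; b = (4·(67/36) − (131/180)·11)/(49/1200) = -2020/147.
Residuals: 32/27, -3310/1323, 1376/1323, 122/441; SSR = 11672/1323.

SSR = 8.822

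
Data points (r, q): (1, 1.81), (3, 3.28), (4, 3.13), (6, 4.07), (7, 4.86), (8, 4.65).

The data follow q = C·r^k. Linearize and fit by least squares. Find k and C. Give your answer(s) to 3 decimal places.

k = 0.464, C = 1.820

With ln qᵢ as the transformed response and ln rᵢ as the regressor:
AᵀA = [[14.4498, 8.3020]; [8.3020, 6]], rhs = [11.6742, 7.4438]ᵀ  (here Σln r = 8.3020, Σ(ln r)² = 14.4498, Σln q = 7.4438, Σln r·ln q = 11.6742).
Slope k = (n·Σln r·ln q − Σln r·Σln q)/(n·Σ(ln r)² − (Σln r)²) = (6·11.6742 − 8.3020·7.4438)/17.7753 = 0.46395; ln C = (Σln q − k·Σln r)/n = 0.59868, so C = exp(0.59868) = 1.81971.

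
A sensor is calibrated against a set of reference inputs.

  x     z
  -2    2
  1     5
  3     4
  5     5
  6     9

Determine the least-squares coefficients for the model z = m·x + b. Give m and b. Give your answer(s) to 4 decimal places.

m = 0.6553, b = 3.2961

From the data, Σx·x = 75, Σx = 13, Σ1 = 5.
And Σx·z = 92, Σz = 25.
det = 75·5 − 13² = 206.
m = (92·5 − 13·25)/206 = 135/206; b = (75·25 − 13·92)/206 = 679/206.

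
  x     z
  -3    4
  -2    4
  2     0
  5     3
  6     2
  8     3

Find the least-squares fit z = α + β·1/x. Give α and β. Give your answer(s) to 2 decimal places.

Forming AᵀA = [[6, 19/120]; [19/120, 10001/14400]] and Aᵀz = [16, -81/40]ᵀ gives AᵀA·[α, β]ᵀ = Aᵀz.
Determinant 6·(10001/14400) − (19/120)² = 11929/2880.
α = (16·(10001/14400) − (19/120)·(-81/40))/(11929/2880) = 164633/59645; β = (6·(-81/40) − (19/120)·16)/(11929/2880) = -42288/11929.

α = 2.76, β = -3.54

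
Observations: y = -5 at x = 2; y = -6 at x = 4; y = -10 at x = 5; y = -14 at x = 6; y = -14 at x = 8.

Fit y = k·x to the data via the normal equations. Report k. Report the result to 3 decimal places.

Setting ∂/∂k … = 0 gives: 145·k = -280.
(Σx·x = 145, Σx·y = -280.)
k = (-280)/145 = -1.93103.

k = -1.931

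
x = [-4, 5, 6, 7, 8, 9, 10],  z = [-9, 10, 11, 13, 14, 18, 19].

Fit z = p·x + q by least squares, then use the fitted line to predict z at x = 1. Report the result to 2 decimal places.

ẑ = 1.14

Setting ∂/∂p … = 0 gives: 371·p + 41·q = 707;  41·p + 7·q = 76.
(Σx·x = 371, Σx = 41, Σ1 = 7, Σx·z = 707, Σz = 76.)
det = 371·7 − 41² = 916.
p = (707·7 − 41·76)/916 = 1833/916; q = (371·76 − 41·707)/916 = -791/916.
At x = 1: ẑ = (1833/916)·(1) + (-791/916)·(1) = 521/458.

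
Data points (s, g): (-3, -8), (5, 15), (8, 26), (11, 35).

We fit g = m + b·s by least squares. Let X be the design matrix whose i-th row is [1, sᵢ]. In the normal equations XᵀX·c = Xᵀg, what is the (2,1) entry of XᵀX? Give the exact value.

Row 2 ↔ basis s, column 1 ↔ basis 1, so (XᵀX)_{2,1} = Σᵢ s = (-3)·(1) + (5)·(1) + (8)·(1) + (11)·(1) = 21.

21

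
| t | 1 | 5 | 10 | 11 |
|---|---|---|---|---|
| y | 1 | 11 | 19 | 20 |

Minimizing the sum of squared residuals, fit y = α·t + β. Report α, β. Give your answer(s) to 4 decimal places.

MᵀM·[α, β]ᵀ = Mᵀy reads: 247·α + 27·β = 466;  27·α + 4·β = 51.
det = 247·4 − 27² = 259.
α = (466·4 − 27·51)/259 = 487/259; β = (247·51 − 27·466)/259 = 15/259.

α = 1.8803, β = 0.0579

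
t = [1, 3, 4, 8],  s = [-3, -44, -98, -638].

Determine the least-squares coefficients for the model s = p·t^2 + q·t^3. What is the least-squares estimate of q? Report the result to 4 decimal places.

q = -0.9795

Normal-equation sums: Σt^2·t^2 = 4434, Σt^2·t^3 = 34036, Σt^3·t^3 = 266970.
And Σt^2·s = -42799, Σt^3·s = -334119.
MᵀM·[p, q]ᵀ = Mᵀs becomes [[4434, 34036]; [34036, 266970]]·[p, q]ᵀ = [-42799, -334119]ᵀ.
Determinant 4434·266970 − 34036² = 25295684.
p = ((-42799)·266970 − 34036·(-334119))/25295684 = -26987373/12647842; q = (4434·(-334119) − 34036·(-42799))/25295684 = -12388441/12647842.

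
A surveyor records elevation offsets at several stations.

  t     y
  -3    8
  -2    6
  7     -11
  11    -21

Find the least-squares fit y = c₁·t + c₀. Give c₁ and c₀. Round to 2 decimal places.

From the data, Σt·t = 183, Σt = 13, Σ1 = 4.
For Mᵀy: Σt·y = -344, Σy = -18.
Eliminating c₀: 4·(row 1) − 13·(row 2) gives 563·c₁ = 4·(-344) − 13·(-18) = -1142, so c₁ = -1142/563.
Then c₀ = ((-18) − 13·(-1142/563))/4 = 1178/563.

c₁ = -2.03, c₀ = 2.09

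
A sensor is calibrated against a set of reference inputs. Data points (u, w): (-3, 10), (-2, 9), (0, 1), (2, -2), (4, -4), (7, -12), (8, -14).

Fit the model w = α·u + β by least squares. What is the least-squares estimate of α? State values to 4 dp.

α = -2.1619

Entries of MᵀM: Σu·u = 146, Σu = 16, Σ1 = 7.
For Mᵀw: Σu·w = -264, Σw = -12.
Determinant 146·7 − 16² = 766.
α = ((-264)·7 − 16·(-12))/766 = -828/383; β = (146·(-12) − 16·(-264))/766 = 1236/383.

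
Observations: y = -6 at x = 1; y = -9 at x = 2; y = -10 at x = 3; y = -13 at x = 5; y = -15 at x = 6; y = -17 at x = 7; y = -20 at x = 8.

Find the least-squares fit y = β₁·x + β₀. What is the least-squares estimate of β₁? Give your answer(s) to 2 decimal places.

β₁ = -1.84

The normal equations are: 188·β₁ + 32·β₀ = -488;  32·β₁ + 7·β₀ = -90.
Eliminating β₀: 7·(row 1) − 32·(row 2) gives 292·β₁ = 7·(-488) − 32·(-90) = -536, so β₁ = -134/73.
Then β₀ = ((-90) − 32·(-134/73))/7 = -326/73.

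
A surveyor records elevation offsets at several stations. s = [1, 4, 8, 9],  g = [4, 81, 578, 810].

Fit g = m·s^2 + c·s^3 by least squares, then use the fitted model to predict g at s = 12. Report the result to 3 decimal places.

ĝ = 1864.254

MᵀM·[m, c]ᵀ = Mᵀg reads: 10914·m + 92842·c = 103902;  92842·m + 797682·c = 891614.
Eliminating c: 797682·(row 1) − 92842·(row 2) gives 86264384·m = 797682·103902 − 92842·891614 = 101528176, so m = 6345511/5391524.
Then c = (891614 − 92842·(6345511/5391524))/797682 = 5287857/5391524.
At s = 12: ĝ = (6345511/5391524)·(144) + (5287857/5391524)·(1728) = 2512792620/1347881.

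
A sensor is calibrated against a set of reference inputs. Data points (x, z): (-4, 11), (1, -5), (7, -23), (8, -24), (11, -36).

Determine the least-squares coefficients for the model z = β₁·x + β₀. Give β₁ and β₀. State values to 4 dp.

β₁ = -3.0565, β₀ = -1.3402

From the data, Σx·x = 251, Σx = 23, Σ1 = 5.
For Mᵀz: Σx·z = -798, Σz = -77.
det = 251·5 − 23² = 726.
β₁ = ((-798)·5 − 23·(-77))/726 = -2219/726; β₀ = (251·(-77) − 23·(-798))/726 = -973/726.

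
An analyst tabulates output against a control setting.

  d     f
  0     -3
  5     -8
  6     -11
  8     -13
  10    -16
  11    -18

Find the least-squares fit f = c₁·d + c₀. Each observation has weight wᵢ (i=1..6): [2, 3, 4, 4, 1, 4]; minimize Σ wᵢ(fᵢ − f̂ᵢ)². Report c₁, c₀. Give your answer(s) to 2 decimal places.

Entries of AᵀWA: Σwᵢ·d·d = 1059, Σwᵢ·d = 125, Σwᵢ·1 = 18.
Moment sums: Σwᵢ·d·f = -1752, Σwᵢ·f = -214.
det = 1059·18 − 125² = 3437.
c₁ = ((-1752)·18 − 125·(-214))/3437 = -4786/3437; c₀ = (1059·(-214) − 125·(-1752))/3437 = -7626/3437.

c₁ = -1.39, c₀ = -2.22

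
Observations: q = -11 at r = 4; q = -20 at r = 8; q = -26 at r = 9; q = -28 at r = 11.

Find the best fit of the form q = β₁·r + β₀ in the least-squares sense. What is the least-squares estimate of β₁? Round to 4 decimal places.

β₁ = -2.5385

Sums needed: Σr·r = 282, Σr = 32, Σ1 = 4.
Right-hand side: Σr·q = -746, Σq = -85.
So MᵀM·[β₁, β₀]ᵀ = Mᵀq: [[282, 32]; [32, 4]]·[β₁, β₀]ᵀ = [-746, -85]ᵀ.
Δ = 282·4 − 32² = 104.
β₁ = ((-746)·4 − 32·(-85))/104 = -33/13; β₀ = (282·(-85) − 32·(-746))/104 = -49/52.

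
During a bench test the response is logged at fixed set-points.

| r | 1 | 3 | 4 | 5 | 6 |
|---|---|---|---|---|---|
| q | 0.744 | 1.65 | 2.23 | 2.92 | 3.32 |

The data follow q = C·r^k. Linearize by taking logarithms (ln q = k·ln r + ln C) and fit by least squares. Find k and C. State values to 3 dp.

k = 0.838, C = 0.718

With ln qᵢ as the transformed response and ln rᵢ as the regressor:
XᵀX = [[8.9295, 5.8861]; [5.8861, 5]], rhs = [5.5367, 3.2786]ᵀ  (here Σln r = 5.8861, Σ(ln r)² = 8.9295, Σln q = 3.2786, Σln r·ln q = 5.5367).
Solving (det = 10.0010): k = 0.83842, ln C = -0.33128, so C = exp(-0.33128) = 0.71800.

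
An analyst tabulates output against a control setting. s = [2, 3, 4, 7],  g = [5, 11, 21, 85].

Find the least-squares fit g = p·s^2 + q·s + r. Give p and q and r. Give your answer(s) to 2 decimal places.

p = 2.64, q = -7.76, r = 10.14

Entries of MᵀM: Σs^2·s^2 = 2754, Σs^2·s = 442, Σs^2 = 78, Σs·s = 78, Σs = 16, Σ1 = 4.
Right-hand side: Σs^2·g = 4620, Σs·g = 722, Σg = 122.
MᵀM·[p, q, r]ᵀ = Mᵀg becomes [[2754, 442, 78]; [442, 78, 16]; [78, 16, 4]]·[p, q, r]ᵀ = [4620, 722, 122]ᵀ.
Row-reducing yields p = 477/181, q = -1404/181, r = 1835/181.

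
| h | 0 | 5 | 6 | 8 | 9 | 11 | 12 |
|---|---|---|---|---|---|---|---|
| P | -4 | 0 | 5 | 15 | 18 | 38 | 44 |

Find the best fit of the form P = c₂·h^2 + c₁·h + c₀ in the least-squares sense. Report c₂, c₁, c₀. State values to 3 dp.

c₂ = 0.454, c₁ = -1.372, c₀ = -3.991

Forming AᵀA = [[47955, 4641, 471]; [4641, 471, 51]; [471, 51, 7]] and AᵀP = [13532, 1258, 116]ᵀ gives AᵀA·[c₂, c₁, c₀]ᵀ = AᵀP.
Row-reducing yields c₂ = 649/1429, c₁ = -5882/4287, c₀ = -5703/1429.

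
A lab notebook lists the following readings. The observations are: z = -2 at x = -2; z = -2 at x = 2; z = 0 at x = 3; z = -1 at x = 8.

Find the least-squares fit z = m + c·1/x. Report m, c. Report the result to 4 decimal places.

m = -1.3394, c = 0.7800

With design matrix A, AᵀA = [[4, 11/24]; [11/24, 361/576]] and Aᵀz = [-5, -1/8]ᵀ.
Eliminating c: (361/576)·(row 1) − (11/24)·(row 2) gives (147/64)·m = (361/576)·(-5) − (11/24)·(-1/8) = -443/144, so m = -1772/1323.
Then c = ((-1/8) − (11/24)·(-1772/1323))/(361/576) = 344/441.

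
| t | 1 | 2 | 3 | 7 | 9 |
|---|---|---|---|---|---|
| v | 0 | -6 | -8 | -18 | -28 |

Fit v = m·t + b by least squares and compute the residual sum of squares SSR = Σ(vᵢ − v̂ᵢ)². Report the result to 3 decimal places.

SSR = 11.305

From the data, Σt·t = 144, Σt = 22, Σ1 = 5.
And Σt·v = -414, Σv = -60.
So XᵀX·[m, b]ᵀ = Xᵀv: [[144, 22]; [22, 5]]·[m, b]ᵀ = [-414, -60]ᵀ.
Δ = 144·5 − 22² = 236.
m = ((-414)·5 − 22·(-60))/236 = -375/118; b = (144·(-60) − 22·(-414))/236 = 117/59.
Residuals: 141/118, -96/59, -53/118, 267/118, -163/118; SSR = 667/59.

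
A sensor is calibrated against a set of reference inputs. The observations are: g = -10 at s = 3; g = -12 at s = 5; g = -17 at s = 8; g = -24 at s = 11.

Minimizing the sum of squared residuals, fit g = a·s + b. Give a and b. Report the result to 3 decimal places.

The normal equations are: 219·a + 27·b = -490;  27·a + 4·b = -63.
Δ = 219·4 − 27² = 147.
a = ((-490)·4 − 27·(-63))/147 = -37/21; b = (219·(-63) − 27·(-490))/147 = -27/7.

a = -1.762, b = -3.857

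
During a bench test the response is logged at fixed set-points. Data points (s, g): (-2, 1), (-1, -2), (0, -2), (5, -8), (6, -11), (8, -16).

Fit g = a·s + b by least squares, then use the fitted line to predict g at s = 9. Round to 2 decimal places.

ĝ = -15.95

With design matrix A, AᵀA = [[130, 16]; [16, 6]] and Aᵀg = [-234, -38]ᵀ.
det = 130·6 − 16² = 524.
a = ((-234)·6 − 16·(-38))/524 = -199/131; b = (130·(-38) − 16·(-234))/524 = -299/131.
At s = 9: ĝ = (-199/131)·(9) + (-299/131)·(1) = -2090/131.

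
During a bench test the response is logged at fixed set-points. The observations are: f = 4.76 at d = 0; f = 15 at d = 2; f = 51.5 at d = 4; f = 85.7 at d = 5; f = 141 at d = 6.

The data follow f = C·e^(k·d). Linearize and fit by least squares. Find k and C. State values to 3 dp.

Taking logs, ln f = k·d + ln C, so regress ln f on d.
AᵀA = [[81.0000, 17.0000]; [17.0000, 5]], rhs = [73.1293, 17.6095]ᵀ  (here Σd = 17.0000, Σ(d)² = 81.0000, Σln f = 17.6095, Σd·ln f = 73.1293).
Slope k = (n·Σd·ln f − Σd·Σln f)/(n·Σ(d)² − (Σd)²) = (5·73.1293 − 17.0000·17.6095)/116.0000 = 0.57142; ln C = (Σln f − k·Σd)/n = 1.57907, so C = exp(1.57907) = 4.85042.

k = 0.571, C = 4.850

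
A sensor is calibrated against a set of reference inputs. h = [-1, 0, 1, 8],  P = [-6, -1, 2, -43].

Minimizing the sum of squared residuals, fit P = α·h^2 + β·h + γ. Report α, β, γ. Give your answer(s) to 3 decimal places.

Entries of AᵀA: Σh^2·h^2 = 4098, Σh^2·h = 512, Σh^2 = 66, Σh·h = 66, Σh = 8, Σ1 = 4.
Right-hand side: Σh^2·P = -2756, Σh·P = -336, ΣP = -48.
Row-reducing yields α = -140/121, β = 2416/605, γ = -542/605.

α = -1.157, β = 3.993, γ = -0.896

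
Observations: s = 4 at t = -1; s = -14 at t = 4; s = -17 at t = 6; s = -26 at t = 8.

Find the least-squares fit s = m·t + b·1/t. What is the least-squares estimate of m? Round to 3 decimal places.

m = -3.129

From the data, Σt·t = 117, Σt·1/t = 4, Σ1/t·1/t = 637/576.
For Xᵀs: Σt·s = -370, Σ1/t·s = -163/12.
Normal equations: [[117, 4]; [4, 637/576]]·[m, b]ᵀ = [-370, -163/12]ᵀ.
Δ = 117·(637/576) − 4² = 7257/64.
m = ((-370)·(637/576) − 4·(-163/12))/(7257/64) = -204394/65313; b = (117·(-163/12) − 4·(-370))/(7257/64) = -6992/7257.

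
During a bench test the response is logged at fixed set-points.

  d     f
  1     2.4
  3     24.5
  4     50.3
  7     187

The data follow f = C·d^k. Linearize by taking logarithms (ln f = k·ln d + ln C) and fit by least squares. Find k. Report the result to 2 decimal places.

k = 2.23

With ln fᵢ as the transformed response and ln dᵢ as the regressor:
AᵀA = [[6.9153, 4.4308]; [4.4308, 4]], rhs = [19.1249, 13.2233]ᵀ  (here Σln d = 4.4308, Σ(ln d)² = 6.9153, Σln f = 13.2233, Σln d·ln f = 19.1249).
Δ = 6.9153·4 − (4.4308)² = 8.0292; k = (19.1249·4 − 4.4308·13.2233)/8.0292 = 2.23058, ln C = (6.9153·13.2233 − 4.4308·19.1249)/8.0292 = 0.83499.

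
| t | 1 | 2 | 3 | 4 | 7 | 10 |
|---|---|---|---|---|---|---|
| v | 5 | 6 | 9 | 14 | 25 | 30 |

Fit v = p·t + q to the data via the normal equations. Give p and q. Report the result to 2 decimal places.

p = 3.03, q = 1.18

The normal system XᵀX·[p, q]ᵀ = Xᵀv is [[179, 27]; [27, 6]]·[p, q]ᵀ = [575, 89]ᵀ.
Δ = 179·6 − 27² = 345.
p = (575·6 − 27·89)/345 = 349/115; q = (179·89 − 27·575)/345 = 406/345.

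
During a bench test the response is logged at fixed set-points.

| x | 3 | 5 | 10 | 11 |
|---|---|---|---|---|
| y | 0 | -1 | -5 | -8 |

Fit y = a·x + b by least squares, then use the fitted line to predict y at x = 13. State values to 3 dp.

From the data, Σx·x = 255, Σx = 29, Σ1 = 4.
Moment sums: Σx·y = -143, Σy = -14.
Normal equations: [[255, 29]; [29, 4]]·[a, b]ᵀ = [-143, -14]ᵀ.
Δ = 255·4 − 29² = 179.
a = ((-143)·4 − 29·(-14))/179 = -166/179; b = (255·(-14) − 29·(-143))/179 = 577/179.
At x = 13: ŷ = (-166/179)·(13) + (577/179)·(1) = -1581/179.

ŷ = -8.832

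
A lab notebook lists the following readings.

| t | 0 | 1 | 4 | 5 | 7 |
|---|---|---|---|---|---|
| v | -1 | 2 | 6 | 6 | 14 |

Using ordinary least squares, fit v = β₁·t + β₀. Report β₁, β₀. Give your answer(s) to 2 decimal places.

From the data, Σt·t = 91, Σt = 17, Σ1 = 5.
And Σt·v = 154, Σv = 27.
So XᵀX·[β₁, β₀]ᵀ = Xᵀv: [[91, 17]; [17, 5]]·[β₁, β₀]ᵀ = [154, 27]ᵀ.
Δ = 91·5 − 17² = 166.
β₁ = (154·5 − 17·27)/166 = 311/166; β₀ = (91·27 − 17·154)/166 = -161/166.

β₁ = 1.87, β₀ = -0.97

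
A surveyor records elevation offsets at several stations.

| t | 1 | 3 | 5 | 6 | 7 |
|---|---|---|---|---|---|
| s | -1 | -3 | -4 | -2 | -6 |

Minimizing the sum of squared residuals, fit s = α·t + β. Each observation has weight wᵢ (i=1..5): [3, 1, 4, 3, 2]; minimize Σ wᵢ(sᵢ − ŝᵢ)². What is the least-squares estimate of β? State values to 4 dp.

Entries of AᵀWA: Σwᵢ·t·t = 318, Σwᵢ·t = 58, Σwᵢ·1 = 13.
And Σwᵢ·t·s = -212, Σwᵢ·s = -40.
AᵀWA·[α, β]ᵀ = AᵀWs becomes [[318, 58]; [58, 13]]·[α, β]ᵀ = [-212, -40]ᵀ.
Determinant 318·13 − 58² = 770.
α = ((-212)·13 − 58·(-40))/770 = -218/385; β = (318·(-40) − 58·(-212))/770 = -212/385.

β = -0.5506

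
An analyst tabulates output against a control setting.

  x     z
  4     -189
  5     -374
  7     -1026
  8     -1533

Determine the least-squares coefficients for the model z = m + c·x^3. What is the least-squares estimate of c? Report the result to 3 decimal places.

c = -2.998

Entries of MᵀM: Σ1 = 4, Σx^3 = 1044, Σx^3·x^3 = 399514.
For Mᵀz: Σz = -3122, Σx^3·z = -1195660.
MᵀM·[m, c]ᵀ = Mᵀz becomes [[4, 1044]; [1044, 399514]]·[m, c]ᵀ = [-3122, -1195660]ᵀ.
Δ = 4·399514 − 1044² = 508120.
m = ((-3122)·399514 − 1044·(-1195660))/508120 = 246583/127030; c = (4·(-1195660) − 1044·(-3122))/508120 = -190409/63515.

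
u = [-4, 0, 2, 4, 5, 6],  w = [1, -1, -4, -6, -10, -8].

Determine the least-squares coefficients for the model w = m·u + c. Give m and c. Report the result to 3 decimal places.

Forming MᵀM = [[97, 13]; [13, 6]] and Mᵀw = [-134, -28]ᵀ gives MᵀM·[m, c]ᵀ = Mᵀw.
det = 97·6 − 13² = 413.
m = ((-134)·6 − 13·(-28))/413 = -440/413; c = (97·(-28) − 13·(-134))/413 = -974/413.

m = -1.065, c = -2.358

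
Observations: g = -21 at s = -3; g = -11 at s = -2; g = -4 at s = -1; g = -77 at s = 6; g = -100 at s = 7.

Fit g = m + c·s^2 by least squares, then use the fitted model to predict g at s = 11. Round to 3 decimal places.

ĝ = -246.213

Forming AᵀA = [[5, 99]; [99, 3795]] and Aᵀg = [-213, -7909]ᵀ gives AᵀA·[m, c]ᵀ = Aᵀg.
Eliminating c: 3795·(row 1) − 99·(row 2) gives 9174·m = 3795·(-213) − 99·(-7909) = -25344, so m = -384/139.
Then c = ((-7909) − 99·(-384/139))/3795 = -839/417.
At s = 11: ĝ = (-384/139)·(1) + (-839/417)·(121) = -102671/417.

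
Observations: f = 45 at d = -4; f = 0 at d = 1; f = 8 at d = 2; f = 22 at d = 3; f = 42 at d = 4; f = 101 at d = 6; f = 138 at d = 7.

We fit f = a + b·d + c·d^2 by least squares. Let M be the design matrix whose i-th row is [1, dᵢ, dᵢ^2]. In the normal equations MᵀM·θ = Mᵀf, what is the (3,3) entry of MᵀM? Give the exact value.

Row 3 ↔ basis d^2, column 3 ↔ basis d^2, so (MᵀM)_{3,3} = Σᵢ (d^2)·(d^2) = (16)·(16) + (1)·(1) + (4)·(4) + (9)·(9) + (16)·(16) + (36)·(36) + (49)·(49) = 4307.

4307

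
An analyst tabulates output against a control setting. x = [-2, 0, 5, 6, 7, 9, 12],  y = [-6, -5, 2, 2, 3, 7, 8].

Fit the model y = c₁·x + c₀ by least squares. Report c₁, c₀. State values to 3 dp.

c₁ = 1.087, c₀ = -4.172

Setting ∂/∂c₁ … = 0 gives: 339·c₁ + 37·c₀ = 214;  37·c₁ + 7·c₀ = 11.
Δ = 339·7 − 37² = 1004.
c₁ = (214·7 − 37·11)/1004 = 1091/1004; c₀ = (339·11 − 37·214)/1004 = -4189/1004.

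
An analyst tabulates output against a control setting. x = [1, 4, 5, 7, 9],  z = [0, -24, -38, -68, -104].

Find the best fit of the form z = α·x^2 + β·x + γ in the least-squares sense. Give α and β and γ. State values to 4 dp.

α = -0.9155, β = -3.9311, γ = 5.1347

AᵀA·[α, β, γ]ᵀ = Aᵀz reads: 9844·α + 1262·β + 172·γ = -13090;  1262·α + 172·β + 26·γ = -1698;  172·α + 26·β + 5·γ = -234.
(Σx^2·x^2 = 9844, Σx^2·x = 1262, Σx^2 = 172, Σx·x = 172, Σx = 26, Σ1 = 5, Σx^2·z = -13090, Σx·z = -1698, Σz = -234.)
Row-reducing yields α = -10747/11739, β = -46147/11739, γ = 20092/3913.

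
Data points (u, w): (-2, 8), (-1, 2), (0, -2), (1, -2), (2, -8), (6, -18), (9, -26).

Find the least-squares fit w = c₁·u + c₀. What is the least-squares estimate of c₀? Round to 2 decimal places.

c₀ = -0.26

Compute the Gram sums: Σu·u = 127, Σu = 15, Σ1 = 7.
And Σu·w = -378, Σw = -46.
So MᵀM·[c₁, c₀]ᵀ = Mᵀw: [[127, 15]; [15, 7]]·[c₁, c₀]ᵀ = [-378, -46]ᵀ.
Δ = 127·7 − 15² = 664.
c₁ = ((-378)·7 − 15·(-46))/664 = -489/166; c₀ = (127·(-46) − 15·(-378))/664 = -43/166.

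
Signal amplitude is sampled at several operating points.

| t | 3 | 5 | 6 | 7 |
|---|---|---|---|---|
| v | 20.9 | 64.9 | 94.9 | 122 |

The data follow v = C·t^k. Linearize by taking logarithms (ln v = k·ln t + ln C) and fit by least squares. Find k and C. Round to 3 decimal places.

k = 2.113, C = 2.091

With ln vᵢ as the transformed response and ln tᵢ as the regressor:
Over the data: Σln t = 6.4457, Σ(ln t)² = 10.7942, Σln v = 16.5694, Σln t·ln v = 27.5612.
Normal system: [[10.7942, 6.4457]; [6.4457, 4]]·[k, ln C]ᵀ = [27.5612, 16.5694]ᵀ.
Slope k = (n·Σln t·ln v − Σln t·Σln v)/(n·Σ(ln t)² − (Σln t)²) = (4·27.5612 − 6.4457·16.5694)/1.6295 = 2.11278; ln C = (Σln v − k·Σln t)/n = 0.73776, so C = exp(0.73776) = 2.09124.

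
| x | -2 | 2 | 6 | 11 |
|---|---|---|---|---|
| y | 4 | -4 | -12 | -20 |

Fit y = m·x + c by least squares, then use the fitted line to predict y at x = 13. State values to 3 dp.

ŷ = -24.226

MᵀM·[m, c]ᵀ = Mᵀy reads: 165·m + 17·c = -308;  17·m + 4·c = -32.
(Σx·x = 165, Σx = 17, Σ1 = 4, Σx·y = -308, Σy = -32.)
det = 165·4 − 17² = 371.
m = ((-308)·4 − 17·(-32))/371 = -688/371; c = (165·(-32) − 17·(-308))/371 = -44/371.
At x = 13: ŷ = (-688/371)·(13) + (-44/371)·(1) = -1284/53.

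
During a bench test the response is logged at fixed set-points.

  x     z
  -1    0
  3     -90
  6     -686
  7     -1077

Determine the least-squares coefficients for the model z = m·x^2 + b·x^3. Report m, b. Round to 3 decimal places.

m = -1.266, b = -2.960

The normal system MᵀM·[m, b]ᵀ = Mᵀz is [[3779, 24825]; [24825, 165035]]·[m, b]ᵀ = [-78279, -520017]ᵀ.
Eliminating b: 165035·(row 1) − 24825·(row 2) gives 7386640·m = 165035·(-78279) − 24825·(-520017) = -9352740, so m = -467637/369332.
Then b = ((-520017) − 24825·(-467637/369332))/165035 = -5467017/1846660.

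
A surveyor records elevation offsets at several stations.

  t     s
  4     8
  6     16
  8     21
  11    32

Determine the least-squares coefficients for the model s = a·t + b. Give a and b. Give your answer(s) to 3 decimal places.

Compute the Gram sums: Σt·t = 237, Σt = 29, Σ1 = 4.
Right-hand side: Σt·s = 648, Σs = 77.
Eliminating b: 4·(row 1) − 29·(row 2) gives 107·a = 4·648 − 29·77 = 359, so a = 359/107.
Then b = (77 − 29·(359/107))/4 = -543/107.

a = 3.355, b = -5.075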